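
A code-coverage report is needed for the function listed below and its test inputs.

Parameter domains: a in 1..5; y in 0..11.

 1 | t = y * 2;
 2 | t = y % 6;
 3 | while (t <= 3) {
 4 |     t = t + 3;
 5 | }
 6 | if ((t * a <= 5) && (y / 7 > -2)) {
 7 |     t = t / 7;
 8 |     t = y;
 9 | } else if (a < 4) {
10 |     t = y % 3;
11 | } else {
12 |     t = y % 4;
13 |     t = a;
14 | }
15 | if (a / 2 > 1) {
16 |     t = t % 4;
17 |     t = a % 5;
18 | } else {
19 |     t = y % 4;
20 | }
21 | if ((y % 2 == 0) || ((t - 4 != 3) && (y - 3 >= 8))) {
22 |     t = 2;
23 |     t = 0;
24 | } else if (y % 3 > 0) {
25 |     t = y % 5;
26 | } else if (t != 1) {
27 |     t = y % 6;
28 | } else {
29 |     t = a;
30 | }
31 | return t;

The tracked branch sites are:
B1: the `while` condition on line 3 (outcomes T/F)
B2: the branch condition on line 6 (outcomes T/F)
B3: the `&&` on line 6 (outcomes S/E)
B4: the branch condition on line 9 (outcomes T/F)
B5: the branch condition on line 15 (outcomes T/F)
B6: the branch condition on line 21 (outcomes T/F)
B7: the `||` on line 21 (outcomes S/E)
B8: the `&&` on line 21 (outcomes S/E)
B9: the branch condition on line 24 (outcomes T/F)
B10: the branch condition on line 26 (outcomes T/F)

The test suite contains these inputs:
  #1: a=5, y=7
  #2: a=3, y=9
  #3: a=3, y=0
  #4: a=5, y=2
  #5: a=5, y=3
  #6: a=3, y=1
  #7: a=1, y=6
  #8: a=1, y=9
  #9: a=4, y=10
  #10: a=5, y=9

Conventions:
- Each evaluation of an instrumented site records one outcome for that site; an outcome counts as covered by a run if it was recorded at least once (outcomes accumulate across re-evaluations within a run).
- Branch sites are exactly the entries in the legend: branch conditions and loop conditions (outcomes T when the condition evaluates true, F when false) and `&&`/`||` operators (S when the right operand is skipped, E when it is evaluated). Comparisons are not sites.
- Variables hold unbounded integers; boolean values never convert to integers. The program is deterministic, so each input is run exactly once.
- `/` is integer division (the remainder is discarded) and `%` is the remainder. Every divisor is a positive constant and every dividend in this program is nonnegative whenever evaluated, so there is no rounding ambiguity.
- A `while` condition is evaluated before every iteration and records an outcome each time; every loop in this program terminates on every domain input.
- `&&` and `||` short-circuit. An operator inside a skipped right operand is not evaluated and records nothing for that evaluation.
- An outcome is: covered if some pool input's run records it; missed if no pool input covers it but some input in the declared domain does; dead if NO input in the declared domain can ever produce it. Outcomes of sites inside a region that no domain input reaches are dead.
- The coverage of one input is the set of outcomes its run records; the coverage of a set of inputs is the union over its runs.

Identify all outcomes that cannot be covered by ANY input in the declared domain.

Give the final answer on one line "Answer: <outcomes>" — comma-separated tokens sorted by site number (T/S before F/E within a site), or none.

sweeping the full domain (60 inputs) for each outcome:
  B8=S: no domain input ever produces it -> dead
  reachable outcomes have witnesses, e.g. B1=T (e.g. a=1, y=0), B1=F (e.g. a=1, y=0), B2=T (e.g. a=1, y=1), B2=F (e.g. a=1, y=0)

Answer: B8=S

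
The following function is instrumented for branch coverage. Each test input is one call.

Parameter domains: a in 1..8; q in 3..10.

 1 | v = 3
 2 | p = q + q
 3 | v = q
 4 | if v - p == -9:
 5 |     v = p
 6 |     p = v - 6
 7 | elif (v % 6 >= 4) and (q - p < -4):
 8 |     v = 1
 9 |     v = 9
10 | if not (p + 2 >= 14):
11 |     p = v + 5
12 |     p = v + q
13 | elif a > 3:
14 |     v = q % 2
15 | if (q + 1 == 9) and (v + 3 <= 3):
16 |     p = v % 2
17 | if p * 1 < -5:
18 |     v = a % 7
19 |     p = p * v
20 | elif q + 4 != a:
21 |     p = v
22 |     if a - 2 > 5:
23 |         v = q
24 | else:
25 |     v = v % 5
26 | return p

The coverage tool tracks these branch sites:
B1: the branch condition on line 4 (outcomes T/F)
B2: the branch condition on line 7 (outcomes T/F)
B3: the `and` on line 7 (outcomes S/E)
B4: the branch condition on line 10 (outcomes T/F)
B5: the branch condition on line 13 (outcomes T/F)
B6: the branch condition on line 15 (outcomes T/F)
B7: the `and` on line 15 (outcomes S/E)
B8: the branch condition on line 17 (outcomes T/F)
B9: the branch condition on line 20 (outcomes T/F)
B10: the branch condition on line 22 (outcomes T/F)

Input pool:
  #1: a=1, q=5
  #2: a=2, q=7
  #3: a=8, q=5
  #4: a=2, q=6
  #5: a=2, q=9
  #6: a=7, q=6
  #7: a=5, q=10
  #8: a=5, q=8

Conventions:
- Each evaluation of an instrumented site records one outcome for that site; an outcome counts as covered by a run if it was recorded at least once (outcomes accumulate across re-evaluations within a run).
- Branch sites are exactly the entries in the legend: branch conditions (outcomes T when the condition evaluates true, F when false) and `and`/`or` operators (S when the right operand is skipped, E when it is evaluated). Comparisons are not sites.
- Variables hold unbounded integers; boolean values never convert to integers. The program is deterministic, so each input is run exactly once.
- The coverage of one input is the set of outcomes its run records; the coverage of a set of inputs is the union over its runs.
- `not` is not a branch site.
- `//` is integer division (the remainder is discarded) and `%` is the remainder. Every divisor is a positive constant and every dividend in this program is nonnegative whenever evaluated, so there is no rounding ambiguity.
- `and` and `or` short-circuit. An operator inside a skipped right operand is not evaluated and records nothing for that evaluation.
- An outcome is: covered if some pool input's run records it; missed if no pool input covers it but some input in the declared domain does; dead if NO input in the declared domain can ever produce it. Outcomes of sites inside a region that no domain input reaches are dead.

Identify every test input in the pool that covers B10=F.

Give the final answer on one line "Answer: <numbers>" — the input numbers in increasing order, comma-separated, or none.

input #1 (a=1, q=5): records B10=F
input #2 (a=2, q=7): records B10=F
input #3 (a=8, q=5): does not record B10=F
input #4 (a=2, q=6): records B10=F
input #5 (a=2, q=9): records B10=F
input #6 (a=7, q=6): records B10=F
input #7 (a=5, q=10): records B10=F
input #8 (a=5, q=8): records B10=F

Answer: 1, 2, 4, 5, 6, 7, 8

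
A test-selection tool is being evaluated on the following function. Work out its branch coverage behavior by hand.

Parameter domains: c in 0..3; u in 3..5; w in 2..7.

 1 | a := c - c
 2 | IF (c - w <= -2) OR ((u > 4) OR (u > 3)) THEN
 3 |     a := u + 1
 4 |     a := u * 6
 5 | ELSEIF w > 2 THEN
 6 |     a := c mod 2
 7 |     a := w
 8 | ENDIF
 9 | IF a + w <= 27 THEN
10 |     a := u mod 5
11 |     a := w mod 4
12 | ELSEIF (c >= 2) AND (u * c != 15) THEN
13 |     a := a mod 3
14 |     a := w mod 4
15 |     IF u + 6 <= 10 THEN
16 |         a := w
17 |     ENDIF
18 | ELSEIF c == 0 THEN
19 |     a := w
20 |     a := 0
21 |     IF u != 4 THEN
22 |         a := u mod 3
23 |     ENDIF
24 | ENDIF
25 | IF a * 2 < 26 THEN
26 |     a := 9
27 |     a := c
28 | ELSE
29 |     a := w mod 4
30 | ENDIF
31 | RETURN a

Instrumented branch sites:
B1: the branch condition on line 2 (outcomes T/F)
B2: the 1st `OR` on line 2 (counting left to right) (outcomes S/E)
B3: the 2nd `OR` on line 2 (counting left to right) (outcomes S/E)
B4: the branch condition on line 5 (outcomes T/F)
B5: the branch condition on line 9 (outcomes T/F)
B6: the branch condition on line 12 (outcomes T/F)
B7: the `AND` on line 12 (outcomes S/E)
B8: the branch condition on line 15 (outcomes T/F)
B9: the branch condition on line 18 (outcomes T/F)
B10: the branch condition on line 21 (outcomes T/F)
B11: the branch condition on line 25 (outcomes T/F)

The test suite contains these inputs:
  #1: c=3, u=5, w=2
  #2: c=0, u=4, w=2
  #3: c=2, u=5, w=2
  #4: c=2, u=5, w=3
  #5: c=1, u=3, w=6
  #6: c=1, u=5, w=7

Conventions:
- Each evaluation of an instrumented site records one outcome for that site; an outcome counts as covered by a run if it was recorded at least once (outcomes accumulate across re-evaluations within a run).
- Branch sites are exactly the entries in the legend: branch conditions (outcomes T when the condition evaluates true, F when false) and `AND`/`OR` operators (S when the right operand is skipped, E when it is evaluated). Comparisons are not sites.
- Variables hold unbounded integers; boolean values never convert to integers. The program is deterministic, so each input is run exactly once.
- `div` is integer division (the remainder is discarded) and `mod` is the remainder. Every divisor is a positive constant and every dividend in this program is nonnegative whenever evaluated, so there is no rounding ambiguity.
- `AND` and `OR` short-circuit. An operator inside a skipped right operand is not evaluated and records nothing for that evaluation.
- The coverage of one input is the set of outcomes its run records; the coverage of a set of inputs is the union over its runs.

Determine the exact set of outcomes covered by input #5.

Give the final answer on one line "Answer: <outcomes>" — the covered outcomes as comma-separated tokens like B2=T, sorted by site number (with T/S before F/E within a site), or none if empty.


Running input #5 (c=1, u=3, w=6), event by event:
  B2->S, B1->T, B5->T, B11->T
as a set, this run covers: B1=T, B2=S, B5=T, B11=T
Answer: B1=T, B2=S, B5=T, B11=T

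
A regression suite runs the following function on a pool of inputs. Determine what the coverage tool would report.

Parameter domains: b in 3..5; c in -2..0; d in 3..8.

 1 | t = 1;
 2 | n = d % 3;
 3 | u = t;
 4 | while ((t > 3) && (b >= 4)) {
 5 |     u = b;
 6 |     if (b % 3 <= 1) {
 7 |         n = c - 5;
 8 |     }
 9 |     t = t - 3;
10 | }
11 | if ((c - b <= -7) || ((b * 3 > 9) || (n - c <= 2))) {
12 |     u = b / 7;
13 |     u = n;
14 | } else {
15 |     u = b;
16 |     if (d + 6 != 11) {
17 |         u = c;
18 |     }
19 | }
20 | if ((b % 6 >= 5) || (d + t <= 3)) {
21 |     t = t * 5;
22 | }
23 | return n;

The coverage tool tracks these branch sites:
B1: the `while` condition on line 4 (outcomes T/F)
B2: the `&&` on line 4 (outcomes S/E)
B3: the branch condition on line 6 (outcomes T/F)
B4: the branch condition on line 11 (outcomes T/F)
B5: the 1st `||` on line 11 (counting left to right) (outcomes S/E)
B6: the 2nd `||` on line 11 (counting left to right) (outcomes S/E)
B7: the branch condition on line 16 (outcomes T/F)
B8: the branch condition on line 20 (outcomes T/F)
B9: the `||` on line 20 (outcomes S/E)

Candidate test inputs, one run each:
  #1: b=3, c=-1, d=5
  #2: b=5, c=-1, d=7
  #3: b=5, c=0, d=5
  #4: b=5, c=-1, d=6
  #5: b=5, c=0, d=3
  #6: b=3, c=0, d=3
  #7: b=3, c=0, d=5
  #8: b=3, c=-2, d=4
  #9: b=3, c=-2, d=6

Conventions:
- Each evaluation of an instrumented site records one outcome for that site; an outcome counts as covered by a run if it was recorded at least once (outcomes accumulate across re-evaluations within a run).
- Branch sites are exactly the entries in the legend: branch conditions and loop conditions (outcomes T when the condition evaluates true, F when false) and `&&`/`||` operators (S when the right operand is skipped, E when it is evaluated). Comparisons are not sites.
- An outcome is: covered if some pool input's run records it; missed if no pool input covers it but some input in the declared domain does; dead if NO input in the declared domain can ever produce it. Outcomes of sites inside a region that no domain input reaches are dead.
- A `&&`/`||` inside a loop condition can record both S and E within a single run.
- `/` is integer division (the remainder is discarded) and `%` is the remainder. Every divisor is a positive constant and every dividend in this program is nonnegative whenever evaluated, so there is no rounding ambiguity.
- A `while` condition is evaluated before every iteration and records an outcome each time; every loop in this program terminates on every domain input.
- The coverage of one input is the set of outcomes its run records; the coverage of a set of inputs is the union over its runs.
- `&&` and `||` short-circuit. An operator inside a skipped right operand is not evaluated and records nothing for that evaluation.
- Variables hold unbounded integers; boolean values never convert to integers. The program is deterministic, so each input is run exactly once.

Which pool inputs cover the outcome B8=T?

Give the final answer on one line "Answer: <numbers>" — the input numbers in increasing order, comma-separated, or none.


input #1 (b=3, c=-1, d=5): does not produce B8=T
input #2 (b=5, c=-1, d=7): produces B8=T
input #3 (b=5, c=0, d=5): produces B8=T
input #4 (b=5, c=-1, d=6): produces B8=T
input #5 (b=5, c=0, d=3): produces B8=T
input #6 (b=3, c=0, d=3): does not produce B8=T
input #7 (b=3, c=0, d=5): does not produce B8=T
input #8 (b=3, c=-2, d=4): does not produce B8=T
input #9 (b=3, c=-2, d=6): does not produce B8=T
Answer: 2, 3, 4, 5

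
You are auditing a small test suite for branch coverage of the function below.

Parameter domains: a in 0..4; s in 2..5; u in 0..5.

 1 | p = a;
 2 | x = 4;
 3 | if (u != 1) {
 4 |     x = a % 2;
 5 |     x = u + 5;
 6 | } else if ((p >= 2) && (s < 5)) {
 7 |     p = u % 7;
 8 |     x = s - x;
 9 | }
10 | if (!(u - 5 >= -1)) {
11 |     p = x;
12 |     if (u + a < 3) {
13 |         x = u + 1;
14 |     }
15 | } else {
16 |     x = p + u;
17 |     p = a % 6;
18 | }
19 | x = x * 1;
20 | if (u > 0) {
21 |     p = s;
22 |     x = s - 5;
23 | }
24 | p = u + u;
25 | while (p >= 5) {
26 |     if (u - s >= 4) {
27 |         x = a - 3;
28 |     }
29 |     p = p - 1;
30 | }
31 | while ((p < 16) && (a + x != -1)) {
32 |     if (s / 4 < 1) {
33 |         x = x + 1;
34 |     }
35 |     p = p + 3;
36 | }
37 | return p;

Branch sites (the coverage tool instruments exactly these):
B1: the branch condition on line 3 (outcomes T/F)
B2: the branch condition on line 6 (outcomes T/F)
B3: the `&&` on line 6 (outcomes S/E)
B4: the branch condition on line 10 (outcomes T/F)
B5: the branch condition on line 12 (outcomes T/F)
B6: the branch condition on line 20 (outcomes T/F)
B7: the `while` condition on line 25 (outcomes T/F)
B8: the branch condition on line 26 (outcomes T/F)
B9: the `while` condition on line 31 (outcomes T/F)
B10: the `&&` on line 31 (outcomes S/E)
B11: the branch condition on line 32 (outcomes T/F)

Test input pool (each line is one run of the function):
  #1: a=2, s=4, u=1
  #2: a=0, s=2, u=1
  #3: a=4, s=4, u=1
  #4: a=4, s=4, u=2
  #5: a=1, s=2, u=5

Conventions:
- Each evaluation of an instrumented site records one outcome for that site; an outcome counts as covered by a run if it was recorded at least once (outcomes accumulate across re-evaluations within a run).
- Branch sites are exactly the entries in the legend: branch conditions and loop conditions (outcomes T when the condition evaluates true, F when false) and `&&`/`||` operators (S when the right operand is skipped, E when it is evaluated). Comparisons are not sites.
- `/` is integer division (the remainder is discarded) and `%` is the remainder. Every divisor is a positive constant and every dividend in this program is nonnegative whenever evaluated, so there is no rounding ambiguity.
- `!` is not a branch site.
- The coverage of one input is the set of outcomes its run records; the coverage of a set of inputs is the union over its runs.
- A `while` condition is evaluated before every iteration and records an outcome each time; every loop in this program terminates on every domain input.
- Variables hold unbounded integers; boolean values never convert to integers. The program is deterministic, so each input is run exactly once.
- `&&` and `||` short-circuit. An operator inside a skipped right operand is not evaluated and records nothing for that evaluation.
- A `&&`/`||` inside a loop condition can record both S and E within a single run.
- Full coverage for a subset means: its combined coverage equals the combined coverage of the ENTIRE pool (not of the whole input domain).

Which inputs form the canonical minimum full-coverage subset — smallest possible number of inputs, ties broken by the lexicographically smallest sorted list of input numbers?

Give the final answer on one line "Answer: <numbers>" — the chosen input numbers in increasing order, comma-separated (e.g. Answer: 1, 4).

input #1 (a=2, s=4, u=1): events B1->F, B3->E, B2->T, B4->T, B5->F, B6->T, B7->F, B10->E, B9->T, B11->F, B10->E, B9->T, B11->F, B10->E, ...; covers B1=F, B2=T, B3=E, B4=T, B5=F, B6=T, B7=F, B9=T, B9=F, B10=S, B10=E, B11=F
input #2 (a=0, s=2, u=1): events B1->F, B3->S, B2->F, B4->T, B5->T, B6->T, B7->F, B10->E, B9->T, B11->T, B10->E, B9->T, B11->T, B10->E, ...; covers B1=F, B2=F, B3=S, B4=T, B5=T, B6=T, B7=F, B9=T, B9=F, B10=E, B11=T
input #3 (a=4, s=4, u=1): events B1->F, B3->E, B2->T, B4->T, B5->F, B6->T, B7->F, B10->E, B9->T, B11->F, B10->E, B9->T, B11->F, B10->E, ...; covers B1=F, B2=T, B3=E, B4=T, B5=F, B6=T, B7=F, B9=T, B9=F, B10=S, B10=E, B11=F
input #4 (a=4, s=4, u=2): events B1->T, B4->T, B5->F, B6->T, B7->F, B10->E, B9->T, B11->F, B10->E, B9->T, B11->F, B10->E, B9->T, B11->F, ...; covers B1=T, B4=T, B5=F, B6=T, B7=F, B9=T, B9=F, B10=S, B10=E, B11=F
input #5 (a=1, s=2, u=5): events B1->T, B4->F, B6->T, B7->T, B8->F, B7->T, B8->F, B7->T, B8->F, B7->T, B8->F, B7->T, B8->F, B7->T, ...; covers B1=T, B4=F, B6=T, B7=T, B7=F, B8=F, B9=T, B9=F, B10=E, B11=T
the full pool covers 20 outcomes: B1=T, B1=F, B2=T, B2=F, B3=S, B3=E, B4=T, B4=F, B5=T, B5=F, B6=T, B7=T, B7=F, B8=F, B9=T, B9=F, B10=S, B10=E, B11=T, B11=F
checked all size-1 subsets: none covers 20 outcomes (max 12/20)
checked all size-2 subsets: none covers 20 outcomes (max 17/20)
at size 3, {1, 2, 5} reaches all 20 outcomes; every lexicographically earlier size-3 subset fails

Answer: 1, 2, 5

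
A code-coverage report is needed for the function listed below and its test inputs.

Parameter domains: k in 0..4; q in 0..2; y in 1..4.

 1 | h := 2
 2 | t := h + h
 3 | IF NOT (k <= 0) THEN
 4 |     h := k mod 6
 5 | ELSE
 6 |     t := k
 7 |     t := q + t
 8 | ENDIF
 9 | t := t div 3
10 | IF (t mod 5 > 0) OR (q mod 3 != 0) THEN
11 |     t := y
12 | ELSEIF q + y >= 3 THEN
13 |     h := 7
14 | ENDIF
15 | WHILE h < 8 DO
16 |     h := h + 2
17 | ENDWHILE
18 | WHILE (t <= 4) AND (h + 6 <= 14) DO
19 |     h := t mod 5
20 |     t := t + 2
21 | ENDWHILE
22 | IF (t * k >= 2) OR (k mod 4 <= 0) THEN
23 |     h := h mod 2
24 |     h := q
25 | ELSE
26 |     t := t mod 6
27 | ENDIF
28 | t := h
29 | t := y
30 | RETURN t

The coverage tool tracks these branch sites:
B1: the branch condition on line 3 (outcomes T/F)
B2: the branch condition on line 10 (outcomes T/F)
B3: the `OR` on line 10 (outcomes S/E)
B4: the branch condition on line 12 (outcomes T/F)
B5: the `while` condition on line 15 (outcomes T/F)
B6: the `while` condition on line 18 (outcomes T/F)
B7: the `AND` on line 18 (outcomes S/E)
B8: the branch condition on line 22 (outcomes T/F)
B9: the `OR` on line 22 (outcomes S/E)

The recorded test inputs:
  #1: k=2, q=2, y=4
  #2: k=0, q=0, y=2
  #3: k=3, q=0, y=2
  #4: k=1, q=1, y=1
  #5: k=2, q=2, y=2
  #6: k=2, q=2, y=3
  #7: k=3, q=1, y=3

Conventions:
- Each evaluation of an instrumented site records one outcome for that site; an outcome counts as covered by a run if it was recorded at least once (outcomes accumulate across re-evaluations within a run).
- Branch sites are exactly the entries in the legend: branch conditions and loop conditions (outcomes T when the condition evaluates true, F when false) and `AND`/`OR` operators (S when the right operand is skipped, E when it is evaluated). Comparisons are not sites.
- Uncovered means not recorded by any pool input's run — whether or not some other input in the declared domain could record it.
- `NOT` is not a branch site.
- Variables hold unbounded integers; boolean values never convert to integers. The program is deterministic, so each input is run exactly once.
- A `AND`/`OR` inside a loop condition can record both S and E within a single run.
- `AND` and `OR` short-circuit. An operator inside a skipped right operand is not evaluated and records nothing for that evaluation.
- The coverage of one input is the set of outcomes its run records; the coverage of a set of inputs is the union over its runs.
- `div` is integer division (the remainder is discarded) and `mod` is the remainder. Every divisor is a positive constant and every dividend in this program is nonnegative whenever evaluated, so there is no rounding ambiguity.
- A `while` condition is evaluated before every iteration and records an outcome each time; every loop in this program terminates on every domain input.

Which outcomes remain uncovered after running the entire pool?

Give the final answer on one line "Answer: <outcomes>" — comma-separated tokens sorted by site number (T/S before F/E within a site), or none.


#1 (k=2, q=2, y=4) -> B1->T, B3->S, B2->T, B5->T, B5->T, B5->T, B5->F, B7->E, B6->T, B7->S, B6->F, B9->S, B8->T; covered: B1=T, B2=T, B3=S, B5=T, B5=F, B6=T, B6=F, B7=S, B7=E, B8=T, B9=S
#2 (k=0, q=0, y=2) -> B1->F, B3->E, B2->F, B4->F, B5->T, B5->T, B5->T, B5->F, B7->E, B6->T, B7->E, B6->T, B7->E, B6->T, ...; covered: B1=F, B2=F, B3=E, B4=F, B5=T, B5=F, B6=T, B6=F, B7=S, B7=E, B8=T, B9=E
#3 (k=3, q=0, y=2) -> B1->T, B3->S, B2->T, B5->T, B5->T, B5->T, B5->F, B7->E, B6->F, B9->S, B8->T; covered: B1=T, B2=T, B3=S, B5=T, B5=F, B6=F, B7=E, B8=T, B9=S
#4 (k=1, q=1, y=1) -> B1->T, B3->S, B2->T, B5->T, B5->T, B5->T, B5->T, B5->F, B7->E, B6->F, B9->E, B8->F; covered: B1=T, B2=T, B3=S, B5=T, B5=F, B6=F, B7=E, B8=F, B9=E
#5 (k=2, q=2, y=2) -> B1->T, B3->S, B2->T, B5->T, B5->T, B5->T, B5->F, B7->E, B6->T, B7->E, B6->T, B7->S, B6->F, B9->S, ...; covered: B1=T, B2=T, B3=S, B5=T, B5=F, B6=T, B6=F, B7=S, B7=E, B8=T, B9=S
#6 (k=2, q=2, y=3) -> B1->T, B3->S, B2->T, B5->T, B5->T, B5->T, B5->F, B7->E, B6->T, B7->S, B6->F, B9->S, B8->T; covered: B1=T, B2=T, B3=S, B5=T, B5=F, B6=T, B6=F, B7=S, B7=E, B8=T, B9=S
#7 (k=3, q=1, y=3) -> B1->T, B3->S, B2->T, B5->T, B5->T, B5->T, B5->F, B7->E, B6->F, B9->S, B8->T; covered: B1=T, B2=T, B3=S, B5=T, B5=F, B6=F, B7=E, B8=T, B9=S
union over the pool: B1=T, B1=F, B2=T, B2=F, B3=S, B3=E, B4=F, B5=T, B5=F, B6=T, B6=F, B7=S, B7=E, B8=T, B8=F, B9=S, B9=E
uncovered (1 of 18): B4=T
Answer: B4=T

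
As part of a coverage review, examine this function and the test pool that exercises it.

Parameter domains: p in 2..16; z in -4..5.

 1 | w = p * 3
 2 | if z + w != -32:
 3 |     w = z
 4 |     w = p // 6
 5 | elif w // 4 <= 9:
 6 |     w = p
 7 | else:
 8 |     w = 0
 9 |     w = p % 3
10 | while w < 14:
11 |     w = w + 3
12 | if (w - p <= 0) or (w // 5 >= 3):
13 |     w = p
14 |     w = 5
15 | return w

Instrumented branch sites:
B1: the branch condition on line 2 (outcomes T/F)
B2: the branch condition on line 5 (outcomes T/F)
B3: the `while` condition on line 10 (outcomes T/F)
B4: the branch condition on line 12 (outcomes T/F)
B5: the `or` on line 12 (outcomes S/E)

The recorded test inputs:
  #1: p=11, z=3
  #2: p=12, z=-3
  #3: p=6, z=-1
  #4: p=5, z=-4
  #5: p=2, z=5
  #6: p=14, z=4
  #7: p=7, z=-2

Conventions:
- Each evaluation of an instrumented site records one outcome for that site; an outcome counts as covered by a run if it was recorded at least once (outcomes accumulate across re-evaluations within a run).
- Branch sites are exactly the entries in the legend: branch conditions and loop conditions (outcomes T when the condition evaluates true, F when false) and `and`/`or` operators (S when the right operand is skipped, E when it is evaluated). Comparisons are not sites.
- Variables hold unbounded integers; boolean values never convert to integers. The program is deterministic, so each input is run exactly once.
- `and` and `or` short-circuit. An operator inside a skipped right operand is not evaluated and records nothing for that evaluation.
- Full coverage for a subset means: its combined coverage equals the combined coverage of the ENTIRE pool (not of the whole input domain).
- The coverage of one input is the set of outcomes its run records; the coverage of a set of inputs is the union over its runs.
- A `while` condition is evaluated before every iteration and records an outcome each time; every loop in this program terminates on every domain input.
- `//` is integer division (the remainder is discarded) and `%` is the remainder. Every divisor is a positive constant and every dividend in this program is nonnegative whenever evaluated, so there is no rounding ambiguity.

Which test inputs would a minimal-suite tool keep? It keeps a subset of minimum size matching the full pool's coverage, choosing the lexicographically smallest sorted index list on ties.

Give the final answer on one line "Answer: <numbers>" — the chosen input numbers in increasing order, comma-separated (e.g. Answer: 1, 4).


#1 (p=11, z=3) -> B1->T, B3->T, B3->T, B3->T, B3->T, B3->T, B3->F, B5->E, B4->T; covered: B1=T, B3=T, B3=F, B4=T, B5=E
#2 (p=12, z=-3) -> B1->T, B3->T, B3->T, B3->T, B3->T, B3->F, B5->E, B4->F; covered: B1=T, B3=T, B3=F, B4=F, B5=E
#3 (p=6, z=-1) -> B1->T, B3->T, B3->T, B3->T, B3->T, B3->T, B3->F, B5->E, B4->T; covered: B1=T, B3=T, B3=F, B4=T, B5=E
#4 (p=5, z=-4) -> B1->T, B3->T, B3->T, B3->T, B3->T, B3->T, B3->F, B5->E, B4->T; covered: B1=T, B3=T, B3=F, B4=T, B5=E
#5 (p=2, z=5) -> B1->T, B3->T, B3->T, B3->T, B3->T, B3->T, B3->F, B5->E, B4->T; covered: B1=T, B3=T, B3=F, B4=T, B5=E
#6 (p=14, z=4) -> B1->T, B3->T, B3->T, B3->T, B3->T, B3->F, B5->S, B4->T; covered: B1=T, B3=T, B3=F, B4=T, B5=S
#7 (p=7, z=-2) -> B1->T, B3->T, B3->T, B3->T, B3->T, B3->T, B3->F, B5->E, B4->T; covered: B1=T, B3=T, B3=F, B4=T, B5=E
union over all inputs: B1=T, B3=T, B3=F, B4=T, B4=F, B5=S, B5=E (7 outcomes)
every size-1 subset falls short of the 7 outcomes (best: 5/7)
at size 2, {2, 6} reaches all 7 outcomes; every lexicographically earlier size-2 subset fails
Answer: 2, 6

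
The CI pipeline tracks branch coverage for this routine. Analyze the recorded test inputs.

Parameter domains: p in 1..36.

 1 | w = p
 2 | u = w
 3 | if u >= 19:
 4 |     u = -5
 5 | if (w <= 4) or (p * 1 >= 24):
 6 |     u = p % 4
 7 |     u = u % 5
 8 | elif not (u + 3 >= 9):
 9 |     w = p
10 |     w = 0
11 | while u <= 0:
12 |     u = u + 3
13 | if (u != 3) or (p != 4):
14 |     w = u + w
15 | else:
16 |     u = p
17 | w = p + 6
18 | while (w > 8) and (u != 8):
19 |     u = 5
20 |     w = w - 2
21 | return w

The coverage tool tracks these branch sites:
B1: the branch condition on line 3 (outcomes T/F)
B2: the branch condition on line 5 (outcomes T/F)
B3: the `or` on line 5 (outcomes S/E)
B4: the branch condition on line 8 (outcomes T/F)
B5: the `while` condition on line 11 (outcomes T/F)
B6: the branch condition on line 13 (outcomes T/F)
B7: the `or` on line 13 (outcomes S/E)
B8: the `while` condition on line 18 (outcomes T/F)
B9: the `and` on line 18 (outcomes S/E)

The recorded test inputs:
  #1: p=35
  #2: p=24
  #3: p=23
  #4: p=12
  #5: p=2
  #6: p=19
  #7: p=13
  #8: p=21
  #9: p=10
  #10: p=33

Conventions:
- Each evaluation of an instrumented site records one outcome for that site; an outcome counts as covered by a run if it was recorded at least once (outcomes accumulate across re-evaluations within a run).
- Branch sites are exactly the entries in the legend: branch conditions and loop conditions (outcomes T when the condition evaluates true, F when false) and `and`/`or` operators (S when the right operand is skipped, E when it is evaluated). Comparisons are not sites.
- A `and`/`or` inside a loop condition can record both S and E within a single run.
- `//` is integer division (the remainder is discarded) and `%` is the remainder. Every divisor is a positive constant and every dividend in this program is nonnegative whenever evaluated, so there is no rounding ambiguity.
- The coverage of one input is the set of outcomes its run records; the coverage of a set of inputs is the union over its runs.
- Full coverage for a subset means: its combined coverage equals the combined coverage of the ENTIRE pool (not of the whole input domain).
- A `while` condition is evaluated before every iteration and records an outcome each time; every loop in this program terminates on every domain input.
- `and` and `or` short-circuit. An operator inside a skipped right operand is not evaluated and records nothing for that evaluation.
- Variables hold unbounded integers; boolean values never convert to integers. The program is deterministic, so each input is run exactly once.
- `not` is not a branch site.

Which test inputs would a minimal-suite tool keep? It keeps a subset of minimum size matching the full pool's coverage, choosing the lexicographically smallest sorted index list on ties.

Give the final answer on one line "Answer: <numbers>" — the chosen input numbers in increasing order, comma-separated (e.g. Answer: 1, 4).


input #1 (p=35): events B1->T, B3->E, B2->T, B5->F, B7->E, B6->T, B9->E, B8->T, B9->E, B8->T, B9->E, B8->T, B9->E, B8->T, ...; covers B1=T, B2=T, B3=E, B5=F, B6=T, B7=E, B8=T, B8=F, B9=S, B9=E
input #2 (p=24): events B1->T, B3->E, B2->T, B5->T, B5->F, B7->E, B6->T, B9->E, B8->T, B9->E, B8->T, B9->E, B8->T, B9->E, ...; covers B1=T, B2=T, B3=E, B5=T, B5=F, B6=T, B7=E, B8=T, B8=F, B9=S, B9=E
input #3 (p=23): events B1->T, B3->E, B2->F, B4->T, B5->T, B5->T, B5->F, B7->S, B6->T, B9->E, B8->T, B9->E, B8->T, B9->E, ...; covers B1=T, B2=F, B3=E, B4=T, B5=T, B5=F, B6=T, B7=S, B8=T, B8=F, B9=S, B9=E
input #4 (p=12): events B1->F, B3->E, B2->F, B4->F, B5->F, B7->S, B6->T, B9->E, B8->T, B9->E, B8->T, B9->E, B8->T, B9->E, ...; covers B1=F, B2=F, B3=E, B4=F, B5=F, B6=T, B7=S, B8=T, B8=F, B9=S, B9=E
input #5 (p=2): events B1->F, B3->S, B2->T, B5->F, B7->S, B6->T, B9->S, B8->F; covers B1=F, B2=T, B3=S, B5=F, B6=T, B7=S, B8=F, B9=S
input #6 (p=19): events B1->T, B3->E, B2->F, B4->T, B5->T, B5->T, B5->F, B7->S, B6->T, B9->E, B8->T, B9->E, B8->T, B9->E, ...; covers B1=T, B2=F, B3=E, B4=T, B5=T, B5=F, B6=T, B7=S, B8=T, B8=F, B9=S, B9=E
input #7 (p=13): events B1->F, B3->E, B2->F, B4->F, B5->F, B7->S, B6->T, B9->E, B8->T, B9->E, B8->T, B9->E, B8->T, B9->E, ...; covers B1=F, B2=F, B3=E, B4=F, B5=F, B6=T, B7=S, B8=T, B8=F, B9=S, B9=E
input #8 (p=21): events B1->T, B3->E, B2->F, B4->T, B5->T, B5->T, B5->F, B7->S, B6->T, B9->E, B8->T, B9->E, B8->T, B9->E, ...; covers B1=T, B2=F, B3=E, B4=T, B5=T, B5=F, B6=T, B7=S, B8=T, B8=F, B9=S, B9=E
input #9 (p=10): events B1->F, B3->E, B2->F, B4->F, B5->F, B7->S, B6->T, B9->E, B8->T, B9->E, B8->T, B9->E, B8->T, B9->E, ...; covers B1=F, B2=F, B3=E, B4=F, B5=F, B6=T, B7=S, B8=T, B8=F, B9=S, B9=E
input #10 (p=33): events B1->T, B3->E, B2->T, B5->F, B7->S, B6->T, B9->E, B8->T, B9->E, B8->T, B9->E, B8->T, B9->E, B8->T, ...; covers B1=T, B2=T, B3=E, B5=F, B6=T, B7=S, B8=T, B8=F, B9=S, B9=E
pool-wide coverage (17 outcomes): B1=T, B1=F, B2=T, B2=F, B3=S, B3=E, B4=T, B4=F, B5=T, B5=F, B6=T, B7=S, B7=E, B8=T, B8=F, B9=S, B9=E
no size-1 subset reaches all 17 outcomes (best union: 12/17)
no size-2 subset reaches all 17 outcomes (best union: 15/17)
no size-3 subset reaches all 17 outcomes (best union: 16/17)
at size 4, {1, 3, 4, 5} reaches all 17 outcomes; every lexicographically earlier size-4 subset fails
Answer: 1, 3, 4, 5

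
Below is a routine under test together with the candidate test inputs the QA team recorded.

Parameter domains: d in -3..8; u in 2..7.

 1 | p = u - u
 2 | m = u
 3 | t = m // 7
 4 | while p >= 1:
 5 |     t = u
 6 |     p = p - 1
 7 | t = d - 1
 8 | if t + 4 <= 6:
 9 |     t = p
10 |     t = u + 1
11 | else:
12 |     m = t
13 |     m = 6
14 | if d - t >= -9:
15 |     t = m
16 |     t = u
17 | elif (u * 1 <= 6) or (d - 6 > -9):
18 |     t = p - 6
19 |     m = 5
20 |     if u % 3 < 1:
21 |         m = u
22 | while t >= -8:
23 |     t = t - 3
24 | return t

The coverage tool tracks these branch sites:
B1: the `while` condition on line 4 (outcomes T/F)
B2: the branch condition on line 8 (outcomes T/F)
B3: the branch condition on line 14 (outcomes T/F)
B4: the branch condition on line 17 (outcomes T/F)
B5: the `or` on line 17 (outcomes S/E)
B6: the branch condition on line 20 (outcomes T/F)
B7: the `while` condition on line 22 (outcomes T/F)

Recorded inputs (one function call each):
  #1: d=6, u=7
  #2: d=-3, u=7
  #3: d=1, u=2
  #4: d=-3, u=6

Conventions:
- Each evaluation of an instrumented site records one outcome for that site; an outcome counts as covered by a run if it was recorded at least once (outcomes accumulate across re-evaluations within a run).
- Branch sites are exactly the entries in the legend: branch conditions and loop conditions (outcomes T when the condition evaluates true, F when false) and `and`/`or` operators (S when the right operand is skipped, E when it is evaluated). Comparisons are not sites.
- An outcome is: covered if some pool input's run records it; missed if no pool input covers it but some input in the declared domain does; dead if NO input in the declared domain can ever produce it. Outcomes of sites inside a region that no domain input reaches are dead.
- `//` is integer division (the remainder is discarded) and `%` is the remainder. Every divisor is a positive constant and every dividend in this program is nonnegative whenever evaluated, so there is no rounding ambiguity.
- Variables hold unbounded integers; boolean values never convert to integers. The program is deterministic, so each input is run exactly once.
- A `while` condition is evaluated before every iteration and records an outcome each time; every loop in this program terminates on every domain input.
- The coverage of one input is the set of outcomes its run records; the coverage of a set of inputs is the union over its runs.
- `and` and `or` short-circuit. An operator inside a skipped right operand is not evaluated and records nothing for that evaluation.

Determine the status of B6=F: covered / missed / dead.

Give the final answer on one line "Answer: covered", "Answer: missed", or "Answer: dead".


no pool input records B6=F
but domain input (d=-2, u=7) does record it -> reachable, so missed
Answer: missed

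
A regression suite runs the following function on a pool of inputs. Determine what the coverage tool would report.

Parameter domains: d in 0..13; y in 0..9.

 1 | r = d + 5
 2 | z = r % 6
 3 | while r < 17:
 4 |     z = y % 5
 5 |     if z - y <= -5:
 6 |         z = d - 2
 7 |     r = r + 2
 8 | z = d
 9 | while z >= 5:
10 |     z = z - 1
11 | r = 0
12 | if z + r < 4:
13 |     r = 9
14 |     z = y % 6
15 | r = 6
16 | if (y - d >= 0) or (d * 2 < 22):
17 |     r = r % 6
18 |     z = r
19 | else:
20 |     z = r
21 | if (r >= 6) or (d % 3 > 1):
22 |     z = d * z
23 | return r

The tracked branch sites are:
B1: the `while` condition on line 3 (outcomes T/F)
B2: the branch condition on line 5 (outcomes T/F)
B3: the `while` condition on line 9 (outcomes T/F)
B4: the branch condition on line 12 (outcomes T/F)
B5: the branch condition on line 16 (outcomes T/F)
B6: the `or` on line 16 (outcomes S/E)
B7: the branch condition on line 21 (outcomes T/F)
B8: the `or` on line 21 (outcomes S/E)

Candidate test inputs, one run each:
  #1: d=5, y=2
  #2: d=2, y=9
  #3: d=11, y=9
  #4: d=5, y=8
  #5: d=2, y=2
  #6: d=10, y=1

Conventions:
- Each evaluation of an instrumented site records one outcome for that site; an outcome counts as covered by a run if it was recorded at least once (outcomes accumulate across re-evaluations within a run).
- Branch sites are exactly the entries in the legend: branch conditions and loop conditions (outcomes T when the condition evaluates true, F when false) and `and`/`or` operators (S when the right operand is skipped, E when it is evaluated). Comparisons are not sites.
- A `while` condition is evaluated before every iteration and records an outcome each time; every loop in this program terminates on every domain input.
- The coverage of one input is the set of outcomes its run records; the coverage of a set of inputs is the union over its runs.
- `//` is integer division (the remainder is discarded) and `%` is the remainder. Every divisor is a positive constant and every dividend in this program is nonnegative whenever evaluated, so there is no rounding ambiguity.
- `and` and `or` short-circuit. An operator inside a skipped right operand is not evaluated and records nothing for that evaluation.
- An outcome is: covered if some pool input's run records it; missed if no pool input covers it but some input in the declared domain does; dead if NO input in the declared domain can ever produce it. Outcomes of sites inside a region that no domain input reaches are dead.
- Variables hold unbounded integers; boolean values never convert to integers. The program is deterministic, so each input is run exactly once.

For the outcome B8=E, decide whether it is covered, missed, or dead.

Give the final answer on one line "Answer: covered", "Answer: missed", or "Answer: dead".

B8=E is recorded by pool input(s) 1, 2, 4, 5, 6 -> covered

Answer: covered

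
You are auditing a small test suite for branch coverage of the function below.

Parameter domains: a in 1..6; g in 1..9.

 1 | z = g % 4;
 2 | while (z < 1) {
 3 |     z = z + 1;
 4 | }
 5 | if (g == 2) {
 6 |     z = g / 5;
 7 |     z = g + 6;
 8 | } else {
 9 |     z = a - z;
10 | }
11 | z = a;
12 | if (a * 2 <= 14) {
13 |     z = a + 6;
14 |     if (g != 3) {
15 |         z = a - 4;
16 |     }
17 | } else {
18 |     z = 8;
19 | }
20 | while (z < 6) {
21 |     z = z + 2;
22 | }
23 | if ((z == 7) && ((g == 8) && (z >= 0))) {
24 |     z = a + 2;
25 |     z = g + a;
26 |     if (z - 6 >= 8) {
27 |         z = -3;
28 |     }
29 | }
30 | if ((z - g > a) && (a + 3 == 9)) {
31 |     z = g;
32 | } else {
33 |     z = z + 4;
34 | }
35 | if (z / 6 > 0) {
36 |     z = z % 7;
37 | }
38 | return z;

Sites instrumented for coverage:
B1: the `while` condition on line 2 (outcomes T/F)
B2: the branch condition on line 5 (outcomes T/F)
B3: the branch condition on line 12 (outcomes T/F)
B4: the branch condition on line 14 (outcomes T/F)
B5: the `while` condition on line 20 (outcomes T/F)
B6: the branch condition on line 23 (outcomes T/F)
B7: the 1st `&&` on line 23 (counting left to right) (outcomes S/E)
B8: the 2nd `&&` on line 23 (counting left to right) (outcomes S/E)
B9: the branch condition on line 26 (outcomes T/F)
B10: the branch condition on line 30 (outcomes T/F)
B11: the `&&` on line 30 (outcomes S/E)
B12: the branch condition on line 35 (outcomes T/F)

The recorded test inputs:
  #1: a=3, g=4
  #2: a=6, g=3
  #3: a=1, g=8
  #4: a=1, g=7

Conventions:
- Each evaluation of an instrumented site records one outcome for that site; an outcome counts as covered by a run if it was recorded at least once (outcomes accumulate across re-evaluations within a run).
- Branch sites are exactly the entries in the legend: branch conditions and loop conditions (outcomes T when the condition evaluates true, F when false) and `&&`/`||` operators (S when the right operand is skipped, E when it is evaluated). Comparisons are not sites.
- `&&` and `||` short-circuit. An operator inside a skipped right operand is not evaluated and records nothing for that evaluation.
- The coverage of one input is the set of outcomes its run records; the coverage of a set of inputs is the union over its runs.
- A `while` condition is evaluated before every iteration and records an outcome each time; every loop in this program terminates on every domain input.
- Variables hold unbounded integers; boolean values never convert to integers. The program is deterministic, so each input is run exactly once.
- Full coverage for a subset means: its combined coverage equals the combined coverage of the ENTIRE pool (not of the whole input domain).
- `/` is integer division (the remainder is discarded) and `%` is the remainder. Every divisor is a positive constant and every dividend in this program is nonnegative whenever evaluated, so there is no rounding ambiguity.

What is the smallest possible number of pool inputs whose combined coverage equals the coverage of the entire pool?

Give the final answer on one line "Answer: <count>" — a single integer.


input #1 (a=3, g=4): covers B1=T, B1=F, B2=F, B3=T, B4=T, B5=T, B5=F, B6=F, B7=E, B8=S, B10=F, B11=S, B12=T
input #2 (a=6, g=3): covers B1=F, B2=F, B3=T, B4=F, B5=F, B6=F, B7=S, B10=T, B11=E, B12=F
input #3 (a=1, g=8): covers B1=T, B1=F, B2=F, B3=T, B4=T, B5=T, B5=F, B6=T, B7=E, B8=E, B9=F, B10=F, B11=S, B12=T
input #4 (a=1, g=7): covers B1=F, B2=F, B3=T, B4=T, B5=T, B5=F, B6=F, B7=E, B8=S, B10=F, B11=S, B12=T
together the pool reaches 21 outcomes: B1=T, B1=F, B2=F, B3=T, B4=T, B4=F, B5=T, B5=F, B6=T, B6=F, B7=S, B7=E, B8=S, B8=E, B9=F, B10=T, B10=F, B11=S, B11=E, B12=T, B12=F
checked all size-1 subsets: none covers 21 outcomes (max 14/21)
checked all size-2 subsets: none covers 21 outcomes (max 20/21)
at size 3, {1, 2, 3} reaches all 21 outcomes; every lexicographically earlier size-3 subset fails
Answer: 3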